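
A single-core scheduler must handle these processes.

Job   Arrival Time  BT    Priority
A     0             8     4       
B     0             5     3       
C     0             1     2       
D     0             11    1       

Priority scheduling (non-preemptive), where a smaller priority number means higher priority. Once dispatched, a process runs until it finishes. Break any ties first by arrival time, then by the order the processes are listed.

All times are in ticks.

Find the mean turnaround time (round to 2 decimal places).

Timeline: | D 0-11 | C 11-12 | B 12-17 | A 17-25 |
Completion: A=25  B=17  C=12  D=11
Turnaround (C−A): A=25  B=17  C=12  D=11
Turnaround times: A=25, B=17, C=12, D=11
Average turnaround = (25+17+12+11) / 4 = 65/4 = 16.25

16.25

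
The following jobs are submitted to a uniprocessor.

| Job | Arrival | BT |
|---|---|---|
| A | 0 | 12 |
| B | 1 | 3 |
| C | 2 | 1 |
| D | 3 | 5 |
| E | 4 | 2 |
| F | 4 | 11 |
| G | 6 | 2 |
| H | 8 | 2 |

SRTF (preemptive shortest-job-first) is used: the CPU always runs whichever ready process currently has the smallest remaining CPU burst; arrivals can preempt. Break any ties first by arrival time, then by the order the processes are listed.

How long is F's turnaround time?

34

Gantt: | A 0-1 | B 1-2 | C 2-3 | B 3-5 | E 5-7 | G 7-9 | H 9-11 | D 11-16 | A 16-27 | F 27-38 |
Completion: A=27  B=5  C=3  D=16  E=7  F=38  G=9  H=11
Turnaround (C−A): A=27  B=4  C=1  D=13  E=3  F=34  G=3  H=3
Turnaround(F) = completion − arrival = 38 − 4 = 34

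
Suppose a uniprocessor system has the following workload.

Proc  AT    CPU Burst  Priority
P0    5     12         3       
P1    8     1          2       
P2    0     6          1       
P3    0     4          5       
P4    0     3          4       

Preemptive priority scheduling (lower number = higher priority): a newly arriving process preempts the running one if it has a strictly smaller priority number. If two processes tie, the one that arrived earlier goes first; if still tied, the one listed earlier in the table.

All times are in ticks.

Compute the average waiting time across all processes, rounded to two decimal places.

8.60

Timeline: | P2 0-6 | P0 6-8 | P1 8-9 | P0 9-19 | P4 19-22 | P3 22-26 |
Completion: P0=19  P1=9  P2=6  P3=26  P4=22
Turnaround (C−A): P0=14  P1=1  P2=6  P3=26  P4=22
Waiting times: P0=2, P1=0, P2=0, P3=22, P4=19
Average waiting = (2+0+0+22+19) / 5 = 43/5 = 8.60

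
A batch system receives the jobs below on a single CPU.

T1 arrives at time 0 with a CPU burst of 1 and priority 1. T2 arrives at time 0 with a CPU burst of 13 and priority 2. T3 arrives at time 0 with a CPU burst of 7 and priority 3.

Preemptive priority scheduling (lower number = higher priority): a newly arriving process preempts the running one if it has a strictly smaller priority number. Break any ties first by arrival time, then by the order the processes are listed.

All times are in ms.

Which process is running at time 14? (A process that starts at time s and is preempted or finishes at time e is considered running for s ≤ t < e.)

T3

Gantt: | T1 0-1 | T2 1-14 | T3 14-21 |
Completion: T1=1  T2=14  T3=21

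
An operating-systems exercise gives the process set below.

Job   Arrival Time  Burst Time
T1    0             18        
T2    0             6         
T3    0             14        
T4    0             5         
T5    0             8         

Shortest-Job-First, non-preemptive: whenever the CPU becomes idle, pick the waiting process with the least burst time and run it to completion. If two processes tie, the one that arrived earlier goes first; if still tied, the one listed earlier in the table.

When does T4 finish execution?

5

Gantt: | T4 0-5 | T2 5-11 | T5 11-19 | T3 19-33 | T1 33-51 |
Completion: T1=51  T2=11  T3=33  T4=5  T5=19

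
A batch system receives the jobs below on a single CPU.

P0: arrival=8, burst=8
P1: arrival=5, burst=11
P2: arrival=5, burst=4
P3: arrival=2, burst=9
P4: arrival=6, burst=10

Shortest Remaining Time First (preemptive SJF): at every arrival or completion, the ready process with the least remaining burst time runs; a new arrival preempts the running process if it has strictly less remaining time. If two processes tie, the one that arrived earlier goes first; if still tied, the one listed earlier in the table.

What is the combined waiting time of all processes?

56

Timeline: | idle 0-2 | P3 2-5 | P2 5-9 | P3 9-15 | P0 15-23 | P4 23-33 | P1 33-44 |
Completion: P0=23  P1=44  P2=9  P3=15  P4=33
Waiting = turnaround − burst: P0=7, P1=28, P2=0, P3=4, P4=17
Total waiting = 7 + 28 + 0 + 4 + 17 = 56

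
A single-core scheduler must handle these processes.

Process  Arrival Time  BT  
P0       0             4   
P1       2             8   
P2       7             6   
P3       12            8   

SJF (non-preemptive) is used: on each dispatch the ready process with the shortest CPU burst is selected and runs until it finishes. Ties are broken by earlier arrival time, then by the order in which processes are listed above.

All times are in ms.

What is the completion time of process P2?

18

Timeline: | P0 0-4 | P1 4-12 | P2 12-18 | P3 18-26 |
Completion: P0=4  P1=12  P2=18  P3=26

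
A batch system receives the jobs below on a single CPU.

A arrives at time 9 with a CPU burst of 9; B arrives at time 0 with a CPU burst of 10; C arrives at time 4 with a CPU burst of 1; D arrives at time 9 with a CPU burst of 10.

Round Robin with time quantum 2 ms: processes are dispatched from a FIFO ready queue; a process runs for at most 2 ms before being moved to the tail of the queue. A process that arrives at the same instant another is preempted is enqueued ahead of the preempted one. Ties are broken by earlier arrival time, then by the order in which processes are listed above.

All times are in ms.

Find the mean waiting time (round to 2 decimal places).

Gantt: | B 0-4 | C 4-5 | B 5-9 | A 9-11 | D 11-13 | B 13-15 | A 15-17 | D 17-19 | A 19-21 | D 21-23 | A 23-25 | D 25-27 | A 27-28 | D 28-30 |
Completion: A=28  B=15  C=5  D=30
Waiting times: A=10, B=5, C=0, D=11
Average waiting = (10+5+0+11) / 4 = 26/4 = 6.50

6.50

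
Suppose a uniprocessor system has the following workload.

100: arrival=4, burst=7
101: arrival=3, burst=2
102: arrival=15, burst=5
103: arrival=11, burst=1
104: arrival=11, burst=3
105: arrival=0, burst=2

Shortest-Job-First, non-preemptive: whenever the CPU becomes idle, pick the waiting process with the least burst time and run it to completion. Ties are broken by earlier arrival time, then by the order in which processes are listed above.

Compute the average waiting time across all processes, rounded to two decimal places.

0.83

Schedule: | 105 0-2 | idle 2-3 | 101 3-5 | 100 5-12 | 103 12-13 | 104 13-16 | 102 16-21 |
Completion: 100=12  101=5  102=21  103=13  104=16  105=2
Waiting times: 100=1, 101=0, 102=1, 103=1, 104=2, 105=0
Average waiting = (1+0+1+1+2+0) / 6 = 5/6 = 0.83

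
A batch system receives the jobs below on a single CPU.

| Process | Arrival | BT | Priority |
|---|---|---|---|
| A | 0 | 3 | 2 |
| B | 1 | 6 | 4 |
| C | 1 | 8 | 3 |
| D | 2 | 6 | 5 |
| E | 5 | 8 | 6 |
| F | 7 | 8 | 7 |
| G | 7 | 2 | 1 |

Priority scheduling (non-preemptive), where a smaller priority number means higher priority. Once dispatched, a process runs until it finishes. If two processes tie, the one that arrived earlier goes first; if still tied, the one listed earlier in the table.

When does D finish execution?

Schedule: | A 0-3 | C 3-11 | G 11-13 | B 13-19 | D 19-25 | E 25-33 | F 33-41 |
Completion: A=3  B=19  C=11  D=25  E=33  F=41  G=13
Turnaround (C−A): A=3  B=18  C=10  D=23  E=28  F=34  G=6

25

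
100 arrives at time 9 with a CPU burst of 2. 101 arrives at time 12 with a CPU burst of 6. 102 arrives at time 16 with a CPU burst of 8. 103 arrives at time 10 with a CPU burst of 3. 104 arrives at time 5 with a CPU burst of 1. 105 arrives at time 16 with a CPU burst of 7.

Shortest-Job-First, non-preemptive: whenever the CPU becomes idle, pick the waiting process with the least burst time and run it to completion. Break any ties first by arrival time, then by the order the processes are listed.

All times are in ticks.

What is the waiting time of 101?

Gantt: | idle 0-5 | 104 5-6 | idle 6-9 | 100 9-11 | 103 11-14 | 101 14-20 | 105 20-27 | 102 27-35 |
Completion: 100=11  101=20  102=35  103=14  104=6  105=27
Turnaround (C−A): 100=2  101=8  102=19  103=4  104=1  105=11
Waiting(101) = turnaround − burst = 8 − 6 = 2

2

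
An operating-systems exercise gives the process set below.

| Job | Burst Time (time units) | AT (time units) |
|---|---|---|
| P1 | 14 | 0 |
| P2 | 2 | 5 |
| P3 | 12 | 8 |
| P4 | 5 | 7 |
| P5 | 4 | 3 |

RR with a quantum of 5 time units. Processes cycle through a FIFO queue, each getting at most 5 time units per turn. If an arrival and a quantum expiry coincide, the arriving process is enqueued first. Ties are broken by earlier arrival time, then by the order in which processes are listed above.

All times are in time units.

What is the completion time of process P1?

30

Gantt: | P1 0-5 | P5 5-9 | P2 9-11 | P1 11-16 | P4 16-21 | P3 21-26 | P1 26-30 | P3 30-37 |
Completion: P1=30  P2=11  P3=37  P4=21  P5=9
Turnaround (C−A): P1=30  P2=6  P3=29  P4=14  P5=6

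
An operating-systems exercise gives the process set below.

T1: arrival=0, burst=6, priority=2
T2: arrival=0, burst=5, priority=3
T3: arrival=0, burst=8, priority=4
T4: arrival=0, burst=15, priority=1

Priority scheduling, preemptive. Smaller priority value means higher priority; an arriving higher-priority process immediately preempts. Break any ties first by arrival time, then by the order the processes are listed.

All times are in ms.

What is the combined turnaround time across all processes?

96

Gantt: | T4 0-15 | T1 15-21 | T2 21-26 | T3 26-34 |
Completion: T1=21  T2=26  T3=34  T4=15
Turnaround (C−A): T1=21  T2=26  T3=34  T4=15
Turnaround = completion − arrival: T1=21, T2=26, T3=34, T4=15
Total turnaround = 21 + 26 + 34 + 15 = 96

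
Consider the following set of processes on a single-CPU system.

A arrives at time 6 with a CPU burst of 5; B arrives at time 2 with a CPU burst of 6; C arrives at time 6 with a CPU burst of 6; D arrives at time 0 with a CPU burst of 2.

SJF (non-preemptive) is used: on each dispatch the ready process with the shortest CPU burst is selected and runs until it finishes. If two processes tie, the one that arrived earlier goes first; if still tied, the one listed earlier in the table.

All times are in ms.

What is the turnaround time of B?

Schedule: | D 0-2 | B 2-8 | A 8-13 | C 13-19 |
Completion: A=13  B=8  C=19  D=2
Turnaround(B) = completion − arrival = 8 − 2 = 6

6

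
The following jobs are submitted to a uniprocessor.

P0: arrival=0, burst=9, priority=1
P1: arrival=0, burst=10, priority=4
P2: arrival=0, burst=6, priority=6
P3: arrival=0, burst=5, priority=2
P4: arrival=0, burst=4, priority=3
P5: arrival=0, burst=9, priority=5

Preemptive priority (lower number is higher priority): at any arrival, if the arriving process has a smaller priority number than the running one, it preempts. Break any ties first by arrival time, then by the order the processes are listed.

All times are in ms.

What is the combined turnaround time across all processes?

149

Schedule: | P0 0-9 | P3 9-14 | P4 14-18 | P1 18-28 | P5 28-37 | P2 37-43 |
Completion: P0=9  P1=28  P2=43  P3=14  P4=18  P5=37
Turnaround (C−A): P0=9  P1=28  P2=43  P3=14  P4=18  P5=37
Turnaround = completion − arrival: P0=9, P1=28, P2=43, P3=14, P4=18, P5=37
Total turnaround = 9 + 28 + 43 + 14 + 18 + 37 = 149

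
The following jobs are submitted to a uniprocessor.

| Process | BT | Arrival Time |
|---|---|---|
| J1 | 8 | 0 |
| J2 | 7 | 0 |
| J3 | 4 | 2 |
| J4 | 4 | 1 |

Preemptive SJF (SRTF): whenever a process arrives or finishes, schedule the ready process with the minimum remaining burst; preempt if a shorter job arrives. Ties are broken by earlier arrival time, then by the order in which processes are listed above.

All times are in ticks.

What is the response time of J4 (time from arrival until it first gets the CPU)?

Schedule: | J2 0-1 | J4 1-5 | J3 5-9 | J2 9-15 | J1 15-23 |
Completion: J1=23  J2=15  J3=9  J4=5
Turnaround (C−A): J1=23  J2=15  J3=7  J4=4
Response(J4) = first start − arrival = 1 − 1 = 0

0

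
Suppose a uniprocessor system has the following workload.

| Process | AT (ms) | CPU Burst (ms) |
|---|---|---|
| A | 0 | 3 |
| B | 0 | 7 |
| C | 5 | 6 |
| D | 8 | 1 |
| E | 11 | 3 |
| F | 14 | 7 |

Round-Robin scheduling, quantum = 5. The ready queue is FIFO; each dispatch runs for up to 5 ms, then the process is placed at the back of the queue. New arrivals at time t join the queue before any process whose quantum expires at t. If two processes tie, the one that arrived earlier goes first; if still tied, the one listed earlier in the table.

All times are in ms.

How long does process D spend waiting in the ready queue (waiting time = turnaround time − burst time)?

Timeline: | A 0-3 | B 3-8 | C 8-13 | D 13-14 | B 14-16 | E 16-19 | C 19-20 | F 20-27 |
Completion: A=3  B=16  C=20  D=14  E=19  F=27
Waiting(D) = turnaround − burst = 6 − 1 = 5

5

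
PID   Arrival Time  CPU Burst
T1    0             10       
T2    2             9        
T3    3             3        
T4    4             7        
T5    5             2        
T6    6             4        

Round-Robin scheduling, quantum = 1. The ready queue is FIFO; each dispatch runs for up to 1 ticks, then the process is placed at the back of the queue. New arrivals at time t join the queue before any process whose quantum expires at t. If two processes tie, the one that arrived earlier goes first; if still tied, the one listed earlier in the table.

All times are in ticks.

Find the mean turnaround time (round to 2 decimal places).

23.00

Timeline: | T1 0-2 | T2 2-3 | T1 3-4 | T3 4-5 | T2 5-6 | T4 6-7 | T1 7-8 | T5 8-9 | T3 9-10 | T6 10-11 | T2 11-12 | T4 12-13 | T1 13-14 | T5 14-15 | T3 15-16 | T6 16-17 | T2 17-18 | T4 18-19 | T1 19-20 | T6 20-21 | T2 21-22 | T4 22-23 | T1 23-24 | T6 24-25 | T2 25-26 | T4 26-27 | T1 27-28 | T2 28-29 | T4 29-30 | T1 30-31 | T2 31-32 | T4 32-33 | T1 33-34 | T2 34-35 |
Completion: T1=34  T2=35  T3=16  T4=33  T5=15  T6=25
Turnaround times: T1=34, T2=33, T3=13, T4=29, T5=10, T6=19
Average turnaround = (34+33+13+29+10+19) / 6 = 138/6 = 23.00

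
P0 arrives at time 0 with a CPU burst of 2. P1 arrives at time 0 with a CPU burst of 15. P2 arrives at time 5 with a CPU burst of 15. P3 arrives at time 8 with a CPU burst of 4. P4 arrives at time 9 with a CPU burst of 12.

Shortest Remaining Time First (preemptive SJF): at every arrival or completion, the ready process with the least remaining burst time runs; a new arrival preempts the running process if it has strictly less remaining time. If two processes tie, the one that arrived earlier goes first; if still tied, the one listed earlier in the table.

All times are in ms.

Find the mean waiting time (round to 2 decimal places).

Gantt: | P0 0-2 | P1 2-8 | P3 8-12 | P1 12-21 | P4 21-33 | P2 33-48 |
Completion: P0=2  P1=21  P2=48  P3=12  P4=33
Turnaround (C−A): P0=2  P1=21  P2=43  P3=4  P4=24
Waiting times: P0=0, P1=6, P2=28, P3=0, P4=12
Average waiting = (0+6+28+0+12) / 5 = 46/5 = 9.20

9.20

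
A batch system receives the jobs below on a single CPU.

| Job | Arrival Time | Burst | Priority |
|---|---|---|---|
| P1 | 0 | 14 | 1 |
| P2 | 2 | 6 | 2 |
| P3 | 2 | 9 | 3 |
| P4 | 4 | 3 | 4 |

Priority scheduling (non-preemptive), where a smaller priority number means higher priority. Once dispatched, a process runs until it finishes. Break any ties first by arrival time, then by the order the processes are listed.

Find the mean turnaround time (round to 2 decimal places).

Schedule: | P1 0-14 | P2 14-20 | P3 20-29 | P4 29-32 |
Completion: P1=14  P2=20  P3=29  P4=32
Turnaround (C−A): P1=14  P2=18  P3=27  P4=28
Turnaround times: P1=14, P2=18, P3=27, P4=28
Average turnaround = (14+18+27+28) / 4 = 87/4 = 21.75

21.75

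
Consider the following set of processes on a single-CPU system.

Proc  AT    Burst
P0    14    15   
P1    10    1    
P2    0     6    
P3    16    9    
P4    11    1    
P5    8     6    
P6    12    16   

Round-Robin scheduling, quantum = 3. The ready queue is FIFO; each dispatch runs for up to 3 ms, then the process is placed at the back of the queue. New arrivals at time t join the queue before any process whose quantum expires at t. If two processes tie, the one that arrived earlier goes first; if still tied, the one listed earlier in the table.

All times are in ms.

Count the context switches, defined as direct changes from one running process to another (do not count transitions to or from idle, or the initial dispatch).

17

Timeline: | P2 0-6 | idle 6-8 | P5 8-11 | P1 11-12 | P4 12-13 | P5 13-16 | P6 16-19 | P0 19-22 | P3 22-25 | P6 25-28 | P0 28-31 | P3 31-34 | P6 34-37 | P0 37-40 | P3 40-43 | P6 43-46 | P0 46-49 | P6 49-52 | P0 52-55 | P6 55-56 |
Completion: P0=55  P1=12  P2=6  P3=43  P4=13  P5=16  P6=56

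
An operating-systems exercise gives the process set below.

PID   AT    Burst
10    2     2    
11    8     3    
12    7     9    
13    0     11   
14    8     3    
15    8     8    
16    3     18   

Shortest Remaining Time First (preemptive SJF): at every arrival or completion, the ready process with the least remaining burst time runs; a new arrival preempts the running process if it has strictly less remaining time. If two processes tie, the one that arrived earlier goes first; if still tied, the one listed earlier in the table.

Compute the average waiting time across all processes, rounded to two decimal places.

10.71

Timeline: | 13 0-2 | 10 2-4 | 13 4-8 | 11 8-11 | 14 11-14 | 13 14-19 | 15 19-27 | 12 27-36 | 16 36-54 |
Completion: 10=4  11=11  12=36  13=19  14=14  15=27  16=54
Turnaround (C−A): 10=2  11=3  12=29  13=19  14=6  15=19  16=51
Waiting times: 10=0, 11=0, 12=20, 13=8, 14=3, 15=11, 16=33
Average waiting = (0+0+20+8+3+11+33) / 7 = 75/7 = 10.71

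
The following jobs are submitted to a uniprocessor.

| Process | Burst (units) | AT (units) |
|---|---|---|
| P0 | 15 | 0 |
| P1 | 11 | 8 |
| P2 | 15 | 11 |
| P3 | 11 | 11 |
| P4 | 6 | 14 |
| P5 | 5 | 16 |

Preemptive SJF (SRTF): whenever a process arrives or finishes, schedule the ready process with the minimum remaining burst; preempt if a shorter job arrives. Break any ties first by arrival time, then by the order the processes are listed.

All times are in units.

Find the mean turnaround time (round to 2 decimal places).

25.00

Gantt: | P0 0-15 | P4 15-21 | P5 21-26 | P1 26-37 | P3 37-48 | P2 48-63 |
Completion: P0=15  P1=37  P2=63  P3=48  P4=21  P5=26
Turnaround (C−A): P0=15  P1=29  P2=52  P3=37  P4=7  P5=10
Turnaround times: P0=15, P1=29, P2=52, P3=37, P4=7, P5=10
Average turnaround = (15+29+52+37+7+10) / 6 = 150/6 = 25.00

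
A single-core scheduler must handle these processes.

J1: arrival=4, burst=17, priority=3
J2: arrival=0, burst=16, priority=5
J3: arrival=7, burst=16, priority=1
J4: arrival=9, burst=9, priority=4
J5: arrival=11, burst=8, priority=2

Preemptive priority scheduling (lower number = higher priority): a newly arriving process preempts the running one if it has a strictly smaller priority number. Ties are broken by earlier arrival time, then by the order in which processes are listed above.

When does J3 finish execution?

Gantt: | J2 0-4 | J1 4-7 | J3 7-23 | J5 23-31 | J1 31-45 | J4 45-54 | J2 54-66 |
Completion: J1=45  J2=66  J3=23  J4=54  J5=31

23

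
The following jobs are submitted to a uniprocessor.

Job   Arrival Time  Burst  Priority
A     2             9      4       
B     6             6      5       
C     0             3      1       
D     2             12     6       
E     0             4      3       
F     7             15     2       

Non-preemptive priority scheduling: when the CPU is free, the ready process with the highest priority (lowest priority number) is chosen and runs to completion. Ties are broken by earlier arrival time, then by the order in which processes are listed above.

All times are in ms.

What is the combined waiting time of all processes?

83

Timeline: | C 0-3 | E 3-7 | F 7-22 | A 22-31 | B 31-37 | D 37-49 |
Completion: A=31  B=37  C=3  D=49  E=7  F=22
Turnaround (C−A): A=29  B=31  C=3  D=47  E=7  F=15
Waiting = turnaround − burst: A=20, B=25, C=0, D=35, E=3, F=0
Total waiting = 20 + 25 + 0 + 35 + 3 + 0 = 83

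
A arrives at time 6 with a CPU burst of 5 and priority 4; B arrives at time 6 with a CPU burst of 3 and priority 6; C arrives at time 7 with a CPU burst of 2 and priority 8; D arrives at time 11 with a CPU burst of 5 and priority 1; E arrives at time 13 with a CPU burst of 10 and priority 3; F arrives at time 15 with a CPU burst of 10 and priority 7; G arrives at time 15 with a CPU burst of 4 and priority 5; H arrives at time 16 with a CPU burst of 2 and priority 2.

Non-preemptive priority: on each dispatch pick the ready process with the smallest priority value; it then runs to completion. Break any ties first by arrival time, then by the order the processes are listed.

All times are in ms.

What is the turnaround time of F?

Gantt: | idle 0-6 | A 6-11 | D 11-16 | H 16-18 | E 18-28 | G 28-32 | B 32-35 | F 35-45 | C 45-47 |
Completion: A=11  B=35  C=47  D=16  E=28  F=45  G=32  H=18
Turnaround(F) = completion − arrival = 45 − 15 = 30

30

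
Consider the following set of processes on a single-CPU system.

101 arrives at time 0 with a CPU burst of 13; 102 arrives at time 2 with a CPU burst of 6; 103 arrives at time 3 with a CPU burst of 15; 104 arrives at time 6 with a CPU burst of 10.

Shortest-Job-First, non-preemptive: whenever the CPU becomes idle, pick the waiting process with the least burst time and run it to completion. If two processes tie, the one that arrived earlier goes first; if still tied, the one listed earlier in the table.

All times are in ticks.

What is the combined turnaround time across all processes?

94

Gantt: | 101 0-13 | 102 13-19 | 104 19-29 | 103 29-44 |
Completion: 101=13  102=19  103=44  104=29
Turnaround (C−A): 101=13  102=17  103=41  104=23
Turnaround = completion − arrival: 101=13, 102=17, 103=41, 104=23
Total turnaround = 13 + 17 + 41 + 23 = 94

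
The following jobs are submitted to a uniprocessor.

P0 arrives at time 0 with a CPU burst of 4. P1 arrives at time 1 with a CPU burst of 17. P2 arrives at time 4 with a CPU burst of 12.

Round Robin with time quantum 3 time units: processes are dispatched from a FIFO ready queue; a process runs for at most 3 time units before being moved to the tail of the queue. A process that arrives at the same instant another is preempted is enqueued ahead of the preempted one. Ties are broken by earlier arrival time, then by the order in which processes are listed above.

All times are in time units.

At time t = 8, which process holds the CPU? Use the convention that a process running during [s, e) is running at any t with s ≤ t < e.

P2

Gantt: | P0 0-3 | P1 3-6 | P0 6-7 | P2 7-10 | P1 10-13 | P2 13-16 | P1 16-19 | P2 19-22 | P1 22-25 | P2 25-28 | P1 28-33 |
Completion: P0=7  P1=33  P2=28
Turnaround (C−A): P0=7  P1=32  P2=24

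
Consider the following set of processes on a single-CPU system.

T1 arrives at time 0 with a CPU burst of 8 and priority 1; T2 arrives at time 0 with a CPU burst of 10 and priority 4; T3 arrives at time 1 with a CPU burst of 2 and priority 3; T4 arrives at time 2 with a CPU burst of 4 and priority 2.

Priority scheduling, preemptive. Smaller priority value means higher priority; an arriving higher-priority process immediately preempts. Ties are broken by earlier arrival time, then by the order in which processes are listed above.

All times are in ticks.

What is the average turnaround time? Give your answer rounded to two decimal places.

Schedule: | T1 0-8 | T4 8-12 | T3 12-14 | T2 14-24 |
Completion: T1=8  T2=24  T3=14  T4=12
Turnaround (C−A): T1=8  T2=24  T3=13  T4=10
Turnaround times: T1=8, T2=24, T3=13, T4=10
Average turnaround = (8+24+13+10) / 4 = 55/4 = 13.75

13.75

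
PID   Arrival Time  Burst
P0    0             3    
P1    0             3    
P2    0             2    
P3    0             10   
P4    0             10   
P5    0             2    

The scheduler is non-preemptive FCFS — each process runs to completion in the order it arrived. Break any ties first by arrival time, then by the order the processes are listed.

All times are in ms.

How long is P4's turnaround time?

28

Gantt: | P0 0-3 | P1 3-6 | P2 6-8 | P3 8-18 | P4 18-28 | P5 28-30 |
Completion: P0=3  P1=6  P2=8  P3=18  P4=28  P5=30
Turnaround (C−A): P0=3  P1=6  P2=8  P3=18  P4=28  P5=30
Turnaround(P4) = completion − arrival = 28 − 0 = 28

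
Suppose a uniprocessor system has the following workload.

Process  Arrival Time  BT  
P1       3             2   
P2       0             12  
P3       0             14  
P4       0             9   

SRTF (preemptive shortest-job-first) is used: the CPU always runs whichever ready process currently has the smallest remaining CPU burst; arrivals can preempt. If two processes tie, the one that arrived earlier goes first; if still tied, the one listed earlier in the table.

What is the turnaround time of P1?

2

Timeline: | P4 0-3 | P1 3-5 | P4 5-11 | P2 11-23 | P3 23-37 |
Completion: P1=5  P2=23  P3=37  P4=11
Turnaround(P1) = completion − arrival = 5 − 3 = 2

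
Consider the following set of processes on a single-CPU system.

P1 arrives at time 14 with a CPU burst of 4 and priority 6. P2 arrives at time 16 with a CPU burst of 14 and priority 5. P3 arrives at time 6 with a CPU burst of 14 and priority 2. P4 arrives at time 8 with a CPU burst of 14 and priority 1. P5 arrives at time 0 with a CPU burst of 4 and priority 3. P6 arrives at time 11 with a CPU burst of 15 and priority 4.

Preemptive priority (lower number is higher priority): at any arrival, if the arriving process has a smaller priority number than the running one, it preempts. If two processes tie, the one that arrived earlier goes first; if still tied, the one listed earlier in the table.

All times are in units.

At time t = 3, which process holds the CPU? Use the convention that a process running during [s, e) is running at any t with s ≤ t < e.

Gantt: | P5 0-4 | idle 4-6 | P3 6-8 | P4 8-22 | P3 22-34 | P6 34-49 | P2 49-63 | P1 63-67 |
Completion: P1=67  P2=63  P3=34  P4=22  P5=4  P6=49

P5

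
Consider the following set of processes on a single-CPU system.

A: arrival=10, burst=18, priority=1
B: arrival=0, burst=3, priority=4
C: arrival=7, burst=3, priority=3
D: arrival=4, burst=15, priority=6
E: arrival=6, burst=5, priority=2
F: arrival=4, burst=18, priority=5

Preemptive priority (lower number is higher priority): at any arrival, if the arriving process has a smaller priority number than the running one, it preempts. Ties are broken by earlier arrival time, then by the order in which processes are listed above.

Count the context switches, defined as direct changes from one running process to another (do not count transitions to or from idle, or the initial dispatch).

6

Timeline: | B 0-3 | idle 3-4 | F 4-6 | E 6-10 | A 10-28 | E 28-29 | C 29-32 | F 32-48 | D 48-63 |
Completion: A=28  B=3  C=32  D=63  E=29  F=48
Turnaround (C−A): A=18  B=3  C=25  D=59  E=23  F=44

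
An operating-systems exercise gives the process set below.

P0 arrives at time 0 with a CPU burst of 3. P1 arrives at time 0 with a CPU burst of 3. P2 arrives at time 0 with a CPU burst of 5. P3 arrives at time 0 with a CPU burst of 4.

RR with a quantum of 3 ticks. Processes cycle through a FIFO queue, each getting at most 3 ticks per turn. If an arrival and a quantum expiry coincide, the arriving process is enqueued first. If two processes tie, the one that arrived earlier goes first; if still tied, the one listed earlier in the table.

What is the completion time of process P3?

15

Gantt: | P0 0-3 | P1 3-6 | P2 6-9 | P3 9-12 | P2 12-14 | P3 14-15 |
Completion: P0=3  P1=6  P2=14  P3=15
Turnaround (C−A): P0=3  P1=6  P2=14  P3=15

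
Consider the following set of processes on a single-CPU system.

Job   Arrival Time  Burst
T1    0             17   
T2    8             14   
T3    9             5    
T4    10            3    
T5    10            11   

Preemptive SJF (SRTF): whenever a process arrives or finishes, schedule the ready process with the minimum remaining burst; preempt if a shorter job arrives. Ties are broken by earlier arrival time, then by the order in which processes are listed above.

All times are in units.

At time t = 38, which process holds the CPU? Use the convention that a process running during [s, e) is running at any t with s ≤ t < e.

T2

Gantt: | T1 0-9 | T3 9-10 | T4 10-13 | T3 13-17 | T1 17-25 | T5 25-36 | T2 36-50 |
Completion: T1=25  T2=50  T3=17  T4=13  T5=36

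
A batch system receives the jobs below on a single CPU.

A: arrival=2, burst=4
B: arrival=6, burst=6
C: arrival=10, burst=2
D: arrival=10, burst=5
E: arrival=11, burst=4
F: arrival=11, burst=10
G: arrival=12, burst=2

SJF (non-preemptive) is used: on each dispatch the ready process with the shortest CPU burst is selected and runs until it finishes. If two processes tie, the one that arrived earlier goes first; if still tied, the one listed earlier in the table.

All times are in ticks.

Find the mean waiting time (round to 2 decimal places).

4.71

Timeline: | idle 0-2 | A 2-6 | B 6-12 | C 12-14 | G 14-16 | E 16-20 | D 20-25 | F 25-35 |
Completion: A=6  B=12  C=14  D=25  E=20  F=35  G=16
Turnaround (C−A): A=4  B=6  C=4  D=15  E=9  F=24  G=4
Waiting times: A=0, B=0, C=2, D=10, E=5, F=14, G=2
Average waiting = (0+0+2+10+5+14+2) / 7 = 33/7 = 4.71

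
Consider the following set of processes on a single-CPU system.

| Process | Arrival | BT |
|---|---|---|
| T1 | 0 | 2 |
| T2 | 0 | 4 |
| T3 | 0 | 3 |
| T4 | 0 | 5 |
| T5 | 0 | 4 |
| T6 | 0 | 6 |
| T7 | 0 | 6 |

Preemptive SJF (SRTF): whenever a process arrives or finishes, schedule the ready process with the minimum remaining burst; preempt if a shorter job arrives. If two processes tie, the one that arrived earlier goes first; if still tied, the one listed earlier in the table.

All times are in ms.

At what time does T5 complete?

Gantt: | T1 0-2 | T3 2-5 | T2 5-9 | T5 9-13 | T4 13-18 | T6 18-24 | T7 24-30 |
Completion: T1=2  T2=9  T3=5  T4=18  T5=13  T6=24  T7=30
Turnaround (C−A): T1=2  T2=9  T3=5  T4=18  T5=13  T6=24  T7=30

13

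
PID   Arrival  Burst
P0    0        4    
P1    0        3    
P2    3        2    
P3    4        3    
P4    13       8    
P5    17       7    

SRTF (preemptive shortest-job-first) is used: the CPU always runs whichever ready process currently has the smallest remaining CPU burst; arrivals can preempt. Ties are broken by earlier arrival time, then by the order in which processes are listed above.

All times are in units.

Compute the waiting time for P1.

Gantt: | P1 0-3 | P2 3-5 | P3 5-8 | P0 8-12 | idle 12-13 | P4 13-21 | P5 21-28 |
Completion: P0=12  P1=3  P2=5  P3=8  P4=21  P5=28
Turnaround (C−A): P0=12  P1=3  P2=2  P3=4  P4=8  P5=11
Waiting(P1) = turnaround − burst = 3 − 3 = 0

0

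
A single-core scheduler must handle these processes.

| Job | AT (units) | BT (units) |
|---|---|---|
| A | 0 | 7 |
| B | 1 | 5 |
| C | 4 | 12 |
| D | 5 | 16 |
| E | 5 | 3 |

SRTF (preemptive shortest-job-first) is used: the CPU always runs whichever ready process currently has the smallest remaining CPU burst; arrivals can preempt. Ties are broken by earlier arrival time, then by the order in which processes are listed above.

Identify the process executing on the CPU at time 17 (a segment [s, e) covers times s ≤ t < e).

C

Schedule: | A 0-1 | B 1-6 | E 6-9 | A 9-15 | C 15-27 | D 27-43 |
Completion: A=15  B=6  C=27  D=43  E=9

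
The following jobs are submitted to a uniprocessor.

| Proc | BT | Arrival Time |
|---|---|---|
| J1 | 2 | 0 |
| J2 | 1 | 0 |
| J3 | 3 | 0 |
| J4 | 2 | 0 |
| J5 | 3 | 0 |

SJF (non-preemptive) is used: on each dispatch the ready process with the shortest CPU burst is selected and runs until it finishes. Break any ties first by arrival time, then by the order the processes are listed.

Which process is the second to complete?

J1

Timeline: | J2 0-1 | J1 1-3 | J4 3-5 | J3 5-8 | J5 8-11 |
Completion: J1=3  J2=1  J3=8  J4=5  J5=11
Finish order: J2 → J1 → J4 → J3 → J5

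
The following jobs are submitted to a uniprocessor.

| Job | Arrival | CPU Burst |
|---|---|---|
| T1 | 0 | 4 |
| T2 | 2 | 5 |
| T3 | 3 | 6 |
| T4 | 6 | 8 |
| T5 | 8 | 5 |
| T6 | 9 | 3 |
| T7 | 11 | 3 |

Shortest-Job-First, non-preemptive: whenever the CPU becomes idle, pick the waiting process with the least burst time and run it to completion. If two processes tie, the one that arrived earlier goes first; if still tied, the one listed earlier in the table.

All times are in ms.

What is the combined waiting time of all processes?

Gantt: | T1 0-4 | T2 4-9 | T6 9-12 | T7 12-15 | T5 15-20 | T3 20-26 | T4 26-34 |
Completion: T1=4  T2=9  T3=26  T4=34  T5=20  T6=12  T7=15
Turnaround (C−A): T1=4  T2=7  T3=23  T4=28  T5=12  T6=3  T7=4
Waiting = turnaround − burst: T1=0, T2=2, T3=17, T4=20, T5=7, T6=0, T7=1
Total waiting = 0 + 2 + 17 + 20 + 7 + 0 + 1 = 47

47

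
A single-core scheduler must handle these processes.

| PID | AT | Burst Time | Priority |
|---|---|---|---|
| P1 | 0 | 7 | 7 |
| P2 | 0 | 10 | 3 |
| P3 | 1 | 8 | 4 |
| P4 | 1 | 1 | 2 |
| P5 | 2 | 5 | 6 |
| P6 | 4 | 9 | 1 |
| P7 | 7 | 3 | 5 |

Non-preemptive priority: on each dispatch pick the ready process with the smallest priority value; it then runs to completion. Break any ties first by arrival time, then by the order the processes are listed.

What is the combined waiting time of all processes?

Timeline: | P2 0-10 | P6 10-19 | P4 19-20 | P3 20-28 | P7 28-31 | P5 31-36 | P1 36-43 |
Completion: P1=43  P2=10  P3=28  P4=20  P5=36  P6=19  P7=31
Waiting = turnaround − burst: P1=36, P2=0, P3=19, P4=18, P5=29, P6=6, P7=21
Total waiting = 36 + 0 + 19 + 18 + 29 + 6 + 21 = 129

129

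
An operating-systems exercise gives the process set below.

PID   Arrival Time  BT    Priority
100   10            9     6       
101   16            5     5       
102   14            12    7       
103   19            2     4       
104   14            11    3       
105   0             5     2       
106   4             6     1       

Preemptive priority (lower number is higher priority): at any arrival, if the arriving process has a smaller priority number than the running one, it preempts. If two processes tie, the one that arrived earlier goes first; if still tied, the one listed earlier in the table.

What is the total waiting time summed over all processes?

Gantt: | 105 0-4 | 106 4-10 | 105 10-11 | 100 11-14 | 104 14-25 | 103 25-27 | 101 27-32 | 100 32-38 | 102 38-50 |
Completion: 100=38  101=32  102=50  103=27  104=25  105=11  106=10
Turnaround (C−A): 100=28  101=16  102=36  103=8  104=11  105=11  106=6
Waiting = turnaround − burst: 100=19, 101=11, 102=24, 103=6, 104=0, 105=6, 106=0
Total waiting = 19 + 11 + 24 + 6 + 0 + 6 + 0 = 66

66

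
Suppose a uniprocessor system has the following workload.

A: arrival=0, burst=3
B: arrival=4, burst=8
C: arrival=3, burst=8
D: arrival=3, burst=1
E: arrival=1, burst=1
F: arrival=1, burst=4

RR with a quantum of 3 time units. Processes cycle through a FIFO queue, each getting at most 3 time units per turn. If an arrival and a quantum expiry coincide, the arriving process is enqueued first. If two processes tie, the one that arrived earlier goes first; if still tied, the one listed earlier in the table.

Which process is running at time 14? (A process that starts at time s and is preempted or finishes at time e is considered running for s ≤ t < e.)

Timeline: | A 0-3 | E 3-4 | F 4-7 | C 7-10 | D 10-11 | B 11-14 | F 14-15 | C 15-18 | B 18-21 | C 21-23 | B 23-25 |
Completion: A=3  B=25  C=23  D=11  E=4  F=15
Turnaround (C−A): A=3  B=21  C=20  D=8  E=3  F=14

F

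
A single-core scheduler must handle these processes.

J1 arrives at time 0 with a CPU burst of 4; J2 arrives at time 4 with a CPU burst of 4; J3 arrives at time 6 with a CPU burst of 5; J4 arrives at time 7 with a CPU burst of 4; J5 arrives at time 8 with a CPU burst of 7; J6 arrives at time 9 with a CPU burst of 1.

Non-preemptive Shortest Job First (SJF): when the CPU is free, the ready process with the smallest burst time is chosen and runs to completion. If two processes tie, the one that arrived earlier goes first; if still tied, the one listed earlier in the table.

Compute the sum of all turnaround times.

Gantt: | J1 0-4 | J2 4-8 | J4 8-12 | J6 12-13 | J3 13-18 | J5 18-25 |
Completion: J1=4  J2=8  J3=18  J4=12  J5=25  J6=13
Turnaround (C−A): J1=4  J2=4  J3=12  J4=5  J5=17  J6=4
Turnaround = completion − arrival: J1=4, J2=4, J3=12, J4=5, J5=17, J6=4
Total turnaround = 4 + 4 + 12 + 5 + 17 + 4 = 46

46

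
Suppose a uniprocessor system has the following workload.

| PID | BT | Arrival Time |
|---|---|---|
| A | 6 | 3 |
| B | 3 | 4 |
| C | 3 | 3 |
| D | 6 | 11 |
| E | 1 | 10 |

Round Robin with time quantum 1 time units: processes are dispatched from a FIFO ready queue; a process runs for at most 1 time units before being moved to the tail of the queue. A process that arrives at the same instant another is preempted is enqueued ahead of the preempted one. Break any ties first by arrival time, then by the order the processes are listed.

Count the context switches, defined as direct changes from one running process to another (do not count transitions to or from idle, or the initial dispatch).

15

Gantt: | idle 0-3 | A 3-4 | C 4-5 | B 5-6 | A 6-7 | C 7-8 | B 8-9 | A 9-10 | C 10-11 | B 11-12 | E 12-13 | A 13-14 | D 14-15 | A 15-16 | D 16-17 | A 17-18 | D 18-22 |
Completion: A=18  B=12  C=11  D=22  E=13
Turnaround (C−A): A=15  B=8  C=8  D=11  E=3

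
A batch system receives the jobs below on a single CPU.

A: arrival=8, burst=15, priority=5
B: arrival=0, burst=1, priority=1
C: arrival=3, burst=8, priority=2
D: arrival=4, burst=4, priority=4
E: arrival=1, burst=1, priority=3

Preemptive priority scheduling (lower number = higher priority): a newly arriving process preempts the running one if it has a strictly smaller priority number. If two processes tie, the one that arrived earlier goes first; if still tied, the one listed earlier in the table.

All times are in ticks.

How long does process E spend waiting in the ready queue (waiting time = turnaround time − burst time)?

0

Gantt: | B 0-1 | E 1-2 | idle 2-3 | C 3-11 | D 11-15 | A 15-30 |
Completion: A=30  B=1  C=11  D=15  E=2
Turnaround (C−A): A=22  B=1  C=8  D=11  E=1
Waiting(E) = turnaround − burst = 1 − 1 = 0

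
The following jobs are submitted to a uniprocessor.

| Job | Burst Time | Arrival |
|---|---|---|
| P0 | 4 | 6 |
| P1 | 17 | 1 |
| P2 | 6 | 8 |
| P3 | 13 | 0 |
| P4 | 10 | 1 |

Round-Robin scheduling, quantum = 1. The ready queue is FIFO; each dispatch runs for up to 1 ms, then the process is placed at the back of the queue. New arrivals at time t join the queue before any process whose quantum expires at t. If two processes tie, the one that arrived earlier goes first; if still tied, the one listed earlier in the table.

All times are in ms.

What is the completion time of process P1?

Timeline: | P3 0-1 | P1 1-2 | P4 2-3 | P3 3-4 | P1 4-5 | P4 5-6 | P3 6-7 | P1 7-8 | P0 8-9 | P4 9-10 | P3 10-11 | P2 11-12 | P1 12-13 | P0 13-14 | P4 14-15 | P3 15-16 | P2 16-17 | P1 17-18 | P0 18-19 | P4 19-20 | P3 20-21 | P2 21-22 | P1 22-23 | P0 23-24 | P4 24-25 | P3 25-26 | P2 26-27 | P1 27-28 | P4 28-29 | P3 29-30 | P2 30-31 | P1 31-32 | P4 32-33 | P3 33-34 | P2 34-35 | P1 35-36 | P4 36-37 | P3 37-38 | P1 38-39 | P4 39-40 | P3 40-41 | P1 41-42 | P3 42-43 | P1 43-44 | P3 44-45 | P1 45-50 |
Completion: P0=24  P1=50  P2=35  P3=45  P4=40

50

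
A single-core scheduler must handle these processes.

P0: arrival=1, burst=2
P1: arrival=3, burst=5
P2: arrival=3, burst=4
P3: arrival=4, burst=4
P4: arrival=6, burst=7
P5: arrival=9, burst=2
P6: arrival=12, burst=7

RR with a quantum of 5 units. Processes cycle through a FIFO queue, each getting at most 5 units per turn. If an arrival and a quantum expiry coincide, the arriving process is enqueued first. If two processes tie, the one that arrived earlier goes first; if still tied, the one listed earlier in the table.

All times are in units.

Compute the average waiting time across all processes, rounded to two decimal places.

Timeline: | idle 0-1 | P0 1-3 | P1 3-8 | P2 8-12 | P3 12-16 | P4 16-21 | P5 21-23 | P6 23-28 | P4 28-30 | P6 30-32 |
Completion: P0=3  P1=8  P2=12  P3=16  P4=30  P5=23  P6=32
Turnaround (C−A): P0=2  P1=5  P2=9  P3=12  P4=24  P5=14  P6=20
Waiting times: P0=0, P1=0, P2=5, P3=8, P4=17, P5=12, P6=13
Average waiting = (0+0+5+8+17+12+13) / 7 = 55/7 = 7.86

7.86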